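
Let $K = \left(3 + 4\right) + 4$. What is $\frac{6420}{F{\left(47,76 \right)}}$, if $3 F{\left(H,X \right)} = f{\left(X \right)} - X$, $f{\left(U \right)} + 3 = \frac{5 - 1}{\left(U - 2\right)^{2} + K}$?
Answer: $- \frac{105679620}{433469} \approx -243.8$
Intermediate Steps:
$K = 11$ ($K = 7 + 4 = 11$)
$f{\left(U \right)} = -3 + \frac{4}{11 + \left(-2 + U\right)^{2}}$ ($f{\left(U \right)} = -3 + \frac{5 - 1}{\left(U - 2\right)^{2} + 11} = -3 + \frac{4}{\left(-2 + U\right)^{2} + 11} = -3 + \frac{4}{11 + \left(-2 + U\right)^{2}}$)
$F{\left(H,X \right)} = - \frac{X}{3} + \frac{-29 - 3 \left(-2 + X\right)^{2}}{3 \left(11 + \left(-2 + X\right)^{2}\right)}$ ($F{\left(H,X \right)} = \frac{\frac{-29 - 3 \left(-2 + X\right)^{2}}{11 + \left(-2 + X\right)^{2}} - X}{3} = \frac{- X + \frac{-29 - 3 \left(-2 + X\right)^{2}}{11 + \left(-2 + X\right)^{2}}}{3} = - \frac{X}{3} + \frac{-29 - 3 \left(-2 + X\right)^{2}}{3 \left(11 + \left(-2 + X\right)^{2}\right)}$)
$\frac{6420}{F{\left(47,76 \right)}} = \frac{6420}{\frac{1}{3} \frac{1}{15 + 76^{2} - 304} \left(-41 + 76^{2} - 76^{3} - 228\right)} = \frac{6420}{\frac{1}{3} \frac{1}{15 + 5776 - 304} \left(-41 + 5776 - 438976 - 228\right)} = \frac{6420}{\frac{1}{3} \cdot \frac{1}{5487} \left(-41 + 5776 - 438976 - 228\right)} = \frac{6420}{\frac{1}{3} \cdot \frac{1}{5487} \left(-433469\right)} = \frac{6420}{- \frac{433469}{16461}} = 6420 \left(- \frac{16461}{433469}\right) = - \frac{105679620}{433469}$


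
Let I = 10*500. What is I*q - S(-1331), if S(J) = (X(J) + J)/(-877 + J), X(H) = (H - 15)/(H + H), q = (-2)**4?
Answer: 9796086213/122452 ≈ 79999.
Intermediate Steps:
I = 5000
q = 16
X(H) = (-15 + H)/(2*H) (X(H) = (-15 + H)/((2*H)) = (-15 + H)*(1/(2*H)) = (-15 + H)/(2*H))
S(J) = (J + (-15 + J)/(2*J))/(-877 + J) (S(J) = ((-15 + J)/(2*J) + J)/(-877 + J) = (J + (-15 + J)/(2*J))/(-877 + J))
I*q - S(-1331) = 5000*16 - (-15 - 1331 + 2*(-1331)**2)/(2*(-1331)*(-877 - 1331)) = 80000 - (-1)*(-15 - 1331 + 2*1771561)/(2*1331*(-2208)) = 80000 - (-1)*(-1)*(-15 - 1331 + 3543122)/(2*1331*2208) = 80000 - (-1)*(-1)*3541776/(2*1331*2208) = 80000 - 1*73787/122452 = 80000 - 73787/122452 = 9796086213/122452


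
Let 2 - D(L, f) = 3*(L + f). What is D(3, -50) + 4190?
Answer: 4333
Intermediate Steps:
D(L, f) = 2 - 3*L - 3*f (D(L, f) = 2 - 3*(L + f) = 2 - (3*L + 3*f) = 2 + (-3*L - 3*f) = 2 - 3*L - 3*f)
D(3, -50) + 4190 = (2 - 3*3 - 3*(-50)) + 4190 = (2 - 9 + 150) + 4190 = 143 + 4190 = 4333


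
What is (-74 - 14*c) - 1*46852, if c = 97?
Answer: -48284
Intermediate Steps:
(-74 - 14*c) - 1*46852 = (-74 - 14*97) - 1*46852 = (-74 - 1358) - 46852 = -1432 - 46852 = -48284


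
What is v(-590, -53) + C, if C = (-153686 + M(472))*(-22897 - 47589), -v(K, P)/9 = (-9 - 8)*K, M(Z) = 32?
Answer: 10830365574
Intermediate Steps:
v(K, P) = 153*K (v(K, P) = -9*(-9 - 8)*K = -(-153)*K = 153*K)
C = 10830455844 (C = (-153686 + 32)*(-22897 - 47589) = -153654*(-70486) = 10830455844)
v(-590, -53) + C = 153*(-590) + 10830455844 = -90270 + 10830455844 = 10830365574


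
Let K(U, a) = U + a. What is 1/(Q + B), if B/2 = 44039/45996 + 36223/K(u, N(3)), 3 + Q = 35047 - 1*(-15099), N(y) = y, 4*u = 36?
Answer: 11499/646037756 ≈ 1.7799e-5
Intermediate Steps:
u = 9 (u = (¼)*36 = 9)
Q = 50143 (Q = -3 + (35047 - 1*(-15099)) = -3 + (35047 + 15099) = -3 + 50146 = 50143)
B = 69443399/11499 (B = 2*(44039/45996 + 36223/(9 + 3)) = 2*(44039*(1/45996) + 36223/12) = 2*(44039/45996 + 36223*(1/12)) = 2*(44039/45996 + 36223/12) = 2*(69443399/22998) = 69443399/11499 ≈ 6039.1)
1/(Q + B) = 1/(50143 + 69443399/11499) = 1/(646037756/11499) = 11499/646037756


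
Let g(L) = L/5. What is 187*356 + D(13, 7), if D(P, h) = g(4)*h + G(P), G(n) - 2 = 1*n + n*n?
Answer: 333808/5 ≈ 66762.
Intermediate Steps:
g(L) = L/5 (g(L) = L*(⅕) = L/5)
G(n) = 2 + n + n² (G(n) = 2 + (1*n + n*n) = 2 + (n + n²) = 2 + n + n²)
D(P, h) = 2 + P + P² + 4*h/5 (D(P, h) = ((⅕)*4)*h + (2 + P + P²) = 4*h/5 + (2 + P + P²) = 2 + P + P² + 4*h/5)
187*356 + D(13, 7) = 187*356 + (2 + 13 + 13² + (⅘)*7) = 66572 + (2 + 13 + 169 + 28/5) = 66572 + 948/5 = 333808/5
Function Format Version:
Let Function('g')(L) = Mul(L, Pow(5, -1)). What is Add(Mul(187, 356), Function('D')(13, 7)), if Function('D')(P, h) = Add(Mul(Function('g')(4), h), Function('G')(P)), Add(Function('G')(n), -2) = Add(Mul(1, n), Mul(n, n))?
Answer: Rational(333808, 5) ≈ 66762.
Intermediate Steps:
Function('g')(L) = Mul(Rational(1, 5), L) (Function('g')(L) = Mul(L, Rational(1, 5)) = Mul(Rational(1, 5), L))
Function('G')(n) = Add(2, n, Pow(n, 2)) (Function('G')(n) = Add(2, Add(Mul(1, n), Mul(n, n))) = Add(2, Add(n, Pow(n, 2))) = Add(2, n, Pow(n, 2)))
Function('D')(P, h) = Add(2, P, Pow(P, 2), Mul(Rational(4, 5), h)) (Function('D')(P, h) = Add(Mul(Mul(Rational(1, 5), 4), h), Add(2, P, Pow(P, 2))) = Add(Mul(Rational(4, 5), h), Add(2, P, Pow(P, 2))) = Add(2, P, Pow(P, 2), Mul(Rational(4, 5), h)))
Add(Mul(187, 356), Function('D')(13, 7)) = Add(Mul(187, 356), Add(2, 13, Pow(13, 2), Mul(Rational(4, 5), 7))) = Add(66572, Add(2, 13, 169, Rational(28, 5))) = Add(66572, Rational(948, 5)) = Rational(333808, 5)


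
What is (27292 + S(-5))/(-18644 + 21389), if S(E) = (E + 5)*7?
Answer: 27292/2745 ≈ 9.9424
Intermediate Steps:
S(E) = 35 + 7*E (S(E) = (5 + E)*7 = 35 + 7*E)
(27292 + S(-5))/(-18644 + 21389) = (27292 + (35 + 7*(-5)))/(-18644 + 21389) = (27292 + (35 - 35))/2745 = (27292 + 0)*(1/2745) = 27292*(1/2745) = 27292/2745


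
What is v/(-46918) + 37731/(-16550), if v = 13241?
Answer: -497350402/194123225 ≈ -2.5620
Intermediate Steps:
v/(-46918) + 37731/(-16550) = 13241/(-46918) + 37731/(-16550) = 13241*(-1/46918) + 37731*(-1/16550) = -13241/46918 - 37731/16550 = -497350402/194123225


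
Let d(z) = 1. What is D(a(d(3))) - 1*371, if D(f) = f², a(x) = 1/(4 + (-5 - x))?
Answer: -1483/4 ≈ -370.75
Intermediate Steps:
a(x) = 1/(-1 - x)
D(a(d(3))) - 1*371 = (-1/(1 + 1))² - 1*371 = (-1/2)² - 371 = (-1*½)² - 371 = (-½)² - 371 = ¼ - 371 = -1483/4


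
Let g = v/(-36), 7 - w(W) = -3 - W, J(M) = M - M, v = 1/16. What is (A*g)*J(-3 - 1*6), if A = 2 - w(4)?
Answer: 0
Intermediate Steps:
v = 1/16 ≈ 0.062500
J(M) = 0
w(W) = 10 + W (w(W) = 7 - (-3 - W) = 7 + (3 + W) = 10 + W)
A = -12 (A = 2 - (10 + 4) = 2 - 1*14 = 2 - 14 = -12)
g = -1/576 (g = (1/16)/(-36) = (1/16)*(-1/36) = -1/576 ≈ -0.0017361)
(A*g)*J(-3 - 1*6) = -12*(-1/576)*0 = (1/48)*0 = 0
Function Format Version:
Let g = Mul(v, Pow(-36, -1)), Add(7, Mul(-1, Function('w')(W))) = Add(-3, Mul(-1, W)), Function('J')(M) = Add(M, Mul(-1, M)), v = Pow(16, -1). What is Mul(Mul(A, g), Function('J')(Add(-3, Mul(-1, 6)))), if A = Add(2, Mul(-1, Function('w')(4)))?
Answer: 0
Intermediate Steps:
v = Rational(1, 16) ≈ 0.062500
Function('J')(M) = 0
Function('w')(W) = Add(10, W) (Function('w')(W) = Add(7, Mul(-1, Add(-3, Mul(-1, W)))) = Add(7, Add(3, W)) = Add(10, W))
A = -12 (A = Add(2, Mul(-1, Add(10, 4))) = Add(2, Mul(-1, 14)) = Add(2, -14) = -12)
g = Rational(-1, 576) (g = Mul(Rational(1, 16), Pow(-36, -1)) = Mul(Rational(1, 16), Rational(-1, 36)) = Rational(-1, 576) ≈ -0.0017361)
Mul(Mul(A, g), Function('J')(Add(-3, Mul(-1, 6)))) = Mul(Mul(-12, Rational(-1, 576)), 0) = Mul(Rational(1, 48), 0) = 0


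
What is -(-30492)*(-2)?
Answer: -60984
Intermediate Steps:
-(-30492)*(-2) = -66*924 = -60984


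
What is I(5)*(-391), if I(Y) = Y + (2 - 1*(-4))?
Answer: -4301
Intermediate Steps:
I(Y) = 6 + Y (I(Y) = Y + (2 + 4) = Y + 6 = 6 + Y)
I(5)*(-391) = (6 + 5)*(-391) = 11*(-391) = -4301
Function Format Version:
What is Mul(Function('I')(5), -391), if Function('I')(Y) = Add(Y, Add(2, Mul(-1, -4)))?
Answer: -4301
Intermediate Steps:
Function('I')(Y) = Add(6, Y) (Function('I')(Y) = Add(Y, Add(2, 4)) = Add(Y, 6) = Add(6, Y))
Mul(Function('I')(5), -391) = Mul(Add(6, 5), -391) = Mul(11, -391) = -4301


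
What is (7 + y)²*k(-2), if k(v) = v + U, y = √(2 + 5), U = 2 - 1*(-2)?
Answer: 112 + 28*√7 ≈ 186.08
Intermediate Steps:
U = 4 (U = 2 + 2 = 4)
y = √7 ≈ 2.6458
k(v) = 4 + v (k(v) = v + 4 = 4 + v)
(7 + y)²*k(-2) = (7 + √7)²*(4 - 2) = (7 + √7)²*2 = 2*(7 + √7)²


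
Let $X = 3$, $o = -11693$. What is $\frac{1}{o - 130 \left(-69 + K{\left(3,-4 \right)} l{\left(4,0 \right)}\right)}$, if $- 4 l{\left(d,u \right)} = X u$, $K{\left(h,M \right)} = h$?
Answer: $- \frac{1}{2723} \approx -0.00036724$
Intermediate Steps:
$l{\left(d,u \right)} = - \frac{3 u}{4}$
$\frac{1}{o - 130 \left(-69 + K{\left(3,-4 \right)} l{\left(4,0 \right)}\right)} = \frac{1}{-11693 - 130 \left(-69 + 3 \left(\left(- \frac{3}{4}\right) 0\right)\right)} = \frac{1}{-11693 - 130 \left(-69 + 3 \cdot 0\right)} = \frac{1}{-11693 - 130 \left(-69 + 0\right)} = \frac{1}{-11693 - -8970} = \frac{1}{-11693 + 8970} = \frac{1}{-2723} = - \frac{1}{2723}$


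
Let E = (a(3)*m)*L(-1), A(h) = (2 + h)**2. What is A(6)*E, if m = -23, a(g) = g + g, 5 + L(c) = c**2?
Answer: 35328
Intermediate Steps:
L(c) = -5 + c**2
a(g) = 2*g
E = 552 (E = ((2*3)*(-23))*(-5 + (-1)**2) = (6*(-23))*(-5 + 1) = -138*(-4) = 552)
A(6)*E = (2 + 6)**2*552 = 8**2*552 = 64*552 = 35328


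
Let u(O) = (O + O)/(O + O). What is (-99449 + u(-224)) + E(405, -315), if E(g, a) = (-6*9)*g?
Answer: -121318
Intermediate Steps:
u(O) = 1 (u(O) = (2*O)/((2*O)) = (2*O)*(1/(2*O)) = 1)
E(g, a) = -54*g
(-99449 + u(-224)) + E(405, -315) = (-99449 + 1) - 54*405 = -99448 - 21870 = -121318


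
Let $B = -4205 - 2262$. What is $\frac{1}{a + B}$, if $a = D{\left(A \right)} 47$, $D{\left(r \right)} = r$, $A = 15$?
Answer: $- \frac{1}{5762} \approx -0.00017355$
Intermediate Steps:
$a = 705$ ($a = 15 \cdot 47 = 705$)
$B = -6467$
$\frac{1}{a + B} = \frac{1}{705 - 6467} = \frac{1}{-5762} = - \frac{1}{5762}$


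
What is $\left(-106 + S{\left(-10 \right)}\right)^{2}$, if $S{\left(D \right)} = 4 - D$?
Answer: $8464$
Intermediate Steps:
$\left(-106 + S{\left(-10 \right)}\right)^{2} = \left(-106 + \left(4 - -10\right)\right)^{2} = \left(-106 + \left(4 + 10\right)\right)^{2} = \left(-106 + 14\right)^{2} = \left(-92\right)^{2} = 8464$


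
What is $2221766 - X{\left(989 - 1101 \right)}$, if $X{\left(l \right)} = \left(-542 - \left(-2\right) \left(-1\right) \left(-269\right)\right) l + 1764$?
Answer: $2219554$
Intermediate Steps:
$X{\left(l \right)} = 1764 - 4 l$ ($X{\left(l \right)} = \left(-542 - 2 \left(-269\right)\right) l + 1764 = \left(-542 - -538\right) l + 1764 = \left(-542 + 538\right) l + 1764 = - 4 l + 1764 = 1764 - 4 l$)
$2221766 - X{\left(989 - 1101 \right)} = 2221766 - \left(1764 - 4 \left(989 - 1101\right)\right) = 2221766 - \left(1764 - -448\right) = 2221766 - \left(1764 + 448\right) = 2221766 - 2212 = 2219554$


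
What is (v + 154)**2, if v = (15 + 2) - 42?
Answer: 16641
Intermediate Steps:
v = -25 (v = 17 - 42 = -25)
(v + 154)**2 = (-25 + 154)**2 = 129**2 = 16641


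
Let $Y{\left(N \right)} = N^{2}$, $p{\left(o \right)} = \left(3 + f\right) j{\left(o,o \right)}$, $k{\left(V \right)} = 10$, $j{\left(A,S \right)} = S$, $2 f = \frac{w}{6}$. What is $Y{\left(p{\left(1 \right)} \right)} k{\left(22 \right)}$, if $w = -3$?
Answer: $\frac{605}{8} \approx 75.625$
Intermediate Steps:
$f = - \frac{1}{4}$ ($f = \frac{\left(-3\right) \frac{1}{6}}{2} = \frac{1}{2} \left(- \frac{1}{2}\right) = - \frac{1}{4} \approx -0.25$)
$p{\left(o \right)} = \frac{11 o}{4}$ ($p{\left(o \right)} = \left(3 - \frac{1}{4}\right) o = \frac{11 o}{4}$)
$Y{\left(p{\left(1 \right)} \right)} k{\left(22 \right)} = \left(\frac{11}{4} \cdot 1\right)^{2} \cdot 10 = \left(\frac{11}{4}\right)^{2} \cdot 10 = \frac{121}{16} \cdot 10 = \frac{605}{8}$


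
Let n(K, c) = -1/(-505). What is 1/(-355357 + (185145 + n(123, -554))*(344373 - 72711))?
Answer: 505/25399735616327 ≈ 1.9882e-11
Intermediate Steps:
n(K, c) = 1/505 (n(K, c) = -1*(-1/505) = 1/505)
1/(-355357 + (185145 + n(123, -554))*(344373 - 72711)) = 1/(-355357 + (185145 + 1/505)*(344373 - 72711)) = 1/(-355357 + (93498226/505)*271662) = 1/(-355357 + 25399915071612/505) = 1/(25399735616327/505) = 505/25399735616327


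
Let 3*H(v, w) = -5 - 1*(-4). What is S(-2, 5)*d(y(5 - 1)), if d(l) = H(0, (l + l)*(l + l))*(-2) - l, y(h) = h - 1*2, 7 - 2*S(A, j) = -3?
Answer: -20/3 ≈ -6.6667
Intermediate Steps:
S(A, j) = 5 (S(A, j) = 7/2 - 1/2*(-3) = 7/2 + 3/2 = 5)
H(v, w) = -1/3 (H(v, w) = (-5 - 1*(-4))/3 = (-5 + 4)/3 = (1/3)*(-1) = -1/3)
y(h) = -2 + h (y(h) = h - 2 = -2 + h)
d(l) = 2/3 - l (d(l) = -1/3*(-2) - l = 2/3 - l)
S(-2, 5)*d(y(5 - 1)) = 5*(2/3 - (-2 + (5 - 1))) = 5*(2/3 - (-2 + 4)) = 5*(2/3 - 1*2) = 5*(2/3 - 2) = 5*(-4/3) = -20/3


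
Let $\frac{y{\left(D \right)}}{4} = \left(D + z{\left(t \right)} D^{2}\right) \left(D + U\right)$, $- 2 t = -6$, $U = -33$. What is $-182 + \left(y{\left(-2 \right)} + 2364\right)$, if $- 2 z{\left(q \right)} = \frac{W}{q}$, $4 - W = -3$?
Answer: $\frac{9346}{3} \approx 3115.3$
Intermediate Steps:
$W = 7$ ($W = 4 - -3 = 4 + 3 = 7$)
$t = 3$ ($t = \left(- \frac{1}{2}\right) \left(-6\right) = 3$)
$z{\left(q \right)} = - \frac{7}{2 q}$ ($z{\left(q \right)} = - \frac{7 \frac{1}{q}}{2} = - \frac{7}{2 q}$)
$y{\left(D \right)} = 4 \left(-33 + D\right) \left(D - \frac{7 D^{2}}{6}\right)$ ($y{\left(D \right)} = 4 \left(D + - \frac{7}{2 \cdot 3} D^{2}\right) \left(D - 33\right) = 4 \left(D + \left(- \frac{7}{2}\right) \frac{1}{3} D^{2}\right) \left(-33 + D\right) = 4 \left(D - \frac{7 D^{2}}{6}\right) \left(-33 + D\right) = 4 \left(-33 + D\right) \left(D - \frac{7 D^{2}}{6}\right)$)
$-182 + \left(y{\left(-2 \right)} + 2364\right) = -182 + \left(\frac{2}{3} \left(-2\right) \left(-198 - 7 \left(-2\right)^{2} + 237 \left(-2\right)\right) + 2364\right) = -182 + \left(\frac{2}{3} \left(-2\right) \left(-198 - 28 - 474\right) + 2364\right) = -182 + \left(\frac{2}{3} \left(-2\right) \left(-700\right) + 2364\right) = -182 + \left(\frac{2800}{3} + 2364\right) = -182 + \frac{9892}{3} = \frac{9346}{3}$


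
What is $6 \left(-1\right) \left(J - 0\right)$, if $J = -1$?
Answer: $6$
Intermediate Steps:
$6 \left(-1\right) \left(J - 0\right) = 6 \left(-1\right) \left(-1 - 0\right) = - 6 \left(-1 + 0\right) = \left(-6\right) \left(-1\right) = 6$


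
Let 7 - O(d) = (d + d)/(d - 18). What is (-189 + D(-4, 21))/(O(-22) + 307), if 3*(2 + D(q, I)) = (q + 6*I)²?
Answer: 143110/9387 ≈ 15.246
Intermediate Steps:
O(d) = 7 - 2*d/(-18 + d) (O(d) = 7 - (d + d)/(d - 18) = 7 - 2*d/(-18 + d))
D(q, I) = -2 + (q + 6*I)²/3
(-189 + D(-4, 21))/(O(-22) + 307) = (-189 + (-2 + (-4 + 6*21)²/3))/((-126 + 5*(-22))/(-18 - 22) + 307) = (-189 + (-2 + (-4 + 126)²/3))/((-126 - 110)/(-40) + 307) = (-189 + (-2 + (⅓)*122²))/(-1/40*(-236) + 307) = (-189 + (-2 + (⅓)*14884))/(59/10 + 307) = (-189 + (-2 + 14884/3))/(3129/10) = (-189 + 14878/3)*(10/3129) = (14311/3)*(10/3129) = 143110/9387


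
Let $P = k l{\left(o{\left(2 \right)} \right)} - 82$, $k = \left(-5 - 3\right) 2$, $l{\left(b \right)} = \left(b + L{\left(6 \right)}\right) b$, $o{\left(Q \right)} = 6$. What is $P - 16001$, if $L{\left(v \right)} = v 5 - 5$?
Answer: $-19059$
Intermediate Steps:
$L{\left(v \right)} = -5 + 5 v$ ($L{\left(v \right)} = 5 v - 5 = -5 + 5 v$)
$l{\left(b \right)} = b \left(25 + b\right)$ ($l{\left(b \right)} = \left(b + \left(-5 + 5 \cdot 6\right)\right) b = \left(b + \left(-5 + 30\right)\right) b = \left(b + 25\right) b = \left(25 + b\right) b = b \left(25 + b\right)$)
$k = -16$ ($k = \left(-8\right) 2 = -16$)
$P = -3058$ ($P = - 16 \cdot 6 \left(25 + 6\right) - 82 = - 16 \cdot 6 \cdot 31 - 82 = \left(-16\right) 186 - 82 = -2976 - 82 = -3058$)
$P - 16001 = -3058 - 16001 = -19059$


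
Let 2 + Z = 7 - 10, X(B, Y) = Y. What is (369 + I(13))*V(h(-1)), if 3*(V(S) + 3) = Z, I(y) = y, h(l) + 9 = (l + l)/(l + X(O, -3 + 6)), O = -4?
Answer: -5348/3 ≈ -1782.7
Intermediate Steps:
h(l) = -9 + 2*l/(3 + l) (h(l) = -9 + (l + l)/(l + (-3 + 6)) = -9 + (2*l)/(l + 3) = -9 + (2*l)/(3 + l) = -9 + 2*l/(3 + l))
Z = -5 (Z = -2 + (7 - 10) = -2 - 3 = -5)
V(S) = -14/3 (V(S) = -3 + (⅓)*(-5) = -3 - 5/3 = -14/3)
(369 + I(13))*V(h(-1)) = (369 + 13)*(-14/3) = 382*(-14/3) = -5348/3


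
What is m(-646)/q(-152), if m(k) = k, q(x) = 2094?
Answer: -323/1047 ≈ -0.30850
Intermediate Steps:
m(-646)/q(-152) = -646/2094 = -646*1/2094 = -323/1047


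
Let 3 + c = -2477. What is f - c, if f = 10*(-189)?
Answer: 590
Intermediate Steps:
f = -1890
c = -2480 (c = -3 - 2477 = -2480)
f - c = -1890 - 1*(-2480) = -1890 + 2480 = 590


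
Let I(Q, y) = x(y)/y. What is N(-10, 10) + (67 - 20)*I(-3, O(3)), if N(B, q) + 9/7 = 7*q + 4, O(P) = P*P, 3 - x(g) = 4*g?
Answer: -2092/21 ≈ -99.619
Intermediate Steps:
x(g) = 3 - 4*g
O(P) = P²
N(B, q) = 19/7 + 7*q (N(B, q) = -9/7 + (7*q + 4) = -9/7 + (4 + 7*q) = 19/7 + 7*q)
I(Q, y) = (3 - 4*y)/y
N(-10, 10) + (67 - 20)*I(-3, O(3)) = (19/7 + 7*10) + (67 - 20)*(-4 + 3/(3²)) = (19/7 + 70) + 47*(-4 + 3/9) = 509/7 + 47*(-4 + 3*(⅑)) = 509/7 + 47*(-4 + ⅓) = 509/7 + 47*(-11/3) = 509/7 - 517/3 = -2092/21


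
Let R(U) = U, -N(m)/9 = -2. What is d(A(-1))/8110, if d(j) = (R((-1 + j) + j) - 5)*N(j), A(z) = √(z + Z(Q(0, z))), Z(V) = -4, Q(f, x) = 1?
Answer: -54/4055 + 18*I*√5/4055 ≈ -0.013317 + 0.0099258*I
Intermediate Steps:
N(m) = 18 (N(m) = -9*(-2) = 18)
A(z) = √(-4 + z) (A(z) = √(z - 4) = √(-4 + z))
d(j) = -108 + 36*j (d(j) = (((-1 + j) + j) - 5)*18 = ((-1 + 2*j) - 5)*18 = (-6 + 2*j)*18 = -108 + 36*j)
d(A(-1))/8110 = (-108 + 36*√(-4 - 1))/8110 = (-108 + 36*√(-5))*(1/8110) = (-108 + 36*(I*√5))*(1/8110) = (-108 + 36*I*√5)*(1/8110) = -54/4055 + 18*I*√5/4055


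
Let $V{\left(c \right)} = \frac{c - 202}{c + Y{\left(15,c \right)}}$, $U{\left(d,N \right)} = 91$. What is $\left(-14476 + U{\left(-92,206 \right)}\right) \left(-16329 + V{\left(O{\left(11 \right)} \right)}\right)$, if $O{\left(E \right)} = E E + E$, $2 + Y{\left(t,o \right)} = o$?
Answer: $\frac{30771442590}{131} \approx 2.349 \cdot 10^{8}$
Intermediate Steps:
$Y{\left(t,o \right)} = -2 + o$
$O{\left(E \right)} = E + E^{2}$ ($O{\left(E \right)} = E^{2} + E = E + E^{2}$)
$V{\left(c \right)} = \frac{-202 + c}{-2 + 2 c}$ ($V{\left(c \right)} = \frac{c - 202}{c + \left(-2 + c\right)} = \frac{-202 + c}{-2 + 2 c}$)
$\left(-14476 + U{\left(-92,206 \right)}\right) \left(-16329 + V{\left(O{\left(11 \right)} \right)}\right) = \left(-14476 + 91\right) \left(-16329 + \frac{-202 + 11 \left(1 + 11\right)}{2 \left(-1 + 11 \left(1 + 11\right)\right)}\right) = - 14385 \left(-16329 + \frac{-202 + 11 \cdot 12}{2 \left(-1 + 11 \cdot 12\right)}\right) = - 14385 \left(-16329 + \frac{-202 + 132}{2 \left(-1 + 132\right)}\right) = - 14385 \left(-16329 + \frac{1}{2} \cdot \frac{1}{131} \left(-70\right)\right) = - 14385 \left(-16329 - \frac{35}{131}\right) = \left(-14385\right) \left(- \frac{2139134}{131}\right) = \frac{30771442590}{131}$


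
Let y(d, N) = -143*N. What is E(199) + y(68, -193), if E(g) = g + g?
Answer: 27997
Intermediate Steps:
E(g) = 2*g
E(199) + y(68, -193) = 2*199 - 143*(-193) = 398 + 27599 = 27997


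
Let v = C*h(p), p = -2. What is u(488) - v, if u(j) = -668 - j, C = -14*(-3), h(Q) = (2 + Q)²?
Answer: -1156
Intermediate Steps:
C = 42
v = 0 (v = 42*(2 - 2)² = 42*0² = 42*0 = 0)
u(488) - v = (-668 - 1*488) - 1*0 = (-668 - 488) + 0 = -1156 + 0 = -1156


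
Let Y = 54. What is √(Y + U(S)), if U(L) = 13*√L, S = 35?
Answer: √(54 + 13*√35) ≈ 11.442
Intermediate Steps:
√(Y + U(S)) = √(54 + 13*√35)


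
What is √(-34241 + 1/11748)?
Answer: I*√1181447215179/5874 ≈ 185.04*I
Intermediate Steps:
√(-34241 + 1/11748) = √(-402263267/11748) = I*√1181447215179/5874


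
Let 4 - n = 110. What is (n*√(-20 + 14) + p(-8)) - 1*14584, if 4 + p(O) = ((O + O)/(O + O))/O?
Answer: -116705/8 - 106*I*√6 ≈ -14588.0 - 259.65*I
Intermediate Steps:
n = -106 (n = 4 - 1*110 = 4 - 110 = -106)
p(O) = -4 + 1/O (p(O) = -4 + ((O + O)/(O + O))/O = -4 + ((2*O)/((2*O)))/O = -4 + ((2*O)*(1/(2*O)))/O = -4 + 1/O)
(n*√(-20 + 14) + p(-8)) - 1*14584 = (-106*√(-20 + 14) + (-4 + 1/(-8))) - 1*14584 = (-106*I*√6 + (-4 - ⅛)) - 14584 = (-106*I*√6 - 33/8) - 14584 = (-33/8 - 106*I*√6) - 14584 = -116705/8 - 106*I*√6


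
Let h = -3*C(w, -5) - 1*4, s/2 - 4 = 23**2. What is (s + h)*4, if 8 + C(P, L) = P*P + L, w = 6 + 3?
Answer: 3432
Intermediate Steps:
s = 1066 (s = 8 + 2*23**2 = 8 + 2*529 = 8 + 1058 = 1066)
w = 9
C(P, L) = -8 + L + P**2 (C(P, L) = -8 + (P*P + L) = -8 + (P**2 + L) = -8 + (L + P**2) = -8 + L + P**2)
h = -208 (h = -3*(-8 - 5 + 9**2) - 1*4 = -3*(-8 - 5 + 81) - 4 = -3*68 - 4 = -204 - 4 = -208)
(s + h)*4 = (1066 - 208)*4 = 858*4 = 3432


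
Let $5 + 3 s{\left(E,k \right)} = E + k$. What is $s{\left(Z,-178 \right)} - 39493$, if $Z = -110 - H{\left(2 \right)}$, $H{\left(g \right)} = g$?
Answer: $- \frac{118774}{3} \approx -39591.0$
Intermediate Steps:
$Z = -112$ ($Z = -110 - 2 = -112$)
$s{\left(E,k \right)} = - \frac{5}{3} + \frac{E}{3} + \frac{k}{3}$ ($s{\left(E,k \right)} = - \frac{5}{3} + \frac{E + k}{3} = - \frac{5}{3} + \left(\frac{E}{3} + \frac{k}{3}\right) = - \frac{5}{3} + \frac{E}{3} + \frac{k}{3}$)
$s{\left(Z,-178 \right)} - 39493 = \left(- \frac{5}{3} + \frac{1}{3} \left(-112\right) + \frac{1}{3} \left(-178\right)\right) - 39493 = \left(- \frac{5}{3} - \frac{112}{3} - \frac{178}{3}\right) - 39493 = - \frac{295}{3} - 39493 = - \frac{118774}{3}$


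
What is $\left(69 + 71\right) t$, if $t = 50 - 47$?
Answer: $420$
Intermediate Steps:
$t = 3$
$\left(69 + 71\right) t = \left(69 + 71\right) 3 = 140 \cdot 3 = 420$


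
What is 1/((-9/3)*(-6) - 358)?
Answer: -1/340 ≈ -0.0029412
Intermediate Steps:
1/((-9/3)*(-6) - 358) = 1/(((1/3)*(-9))*(-6) - 358) = 1/(-3*(-6) - 358) = 1/(18 - 358) = 1/(-340) = -1/340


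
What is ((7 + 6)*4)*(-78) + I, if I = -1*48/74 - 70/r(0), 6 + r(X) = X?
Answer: -448993/111 ≈ -4045.0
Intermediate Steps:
r(X) = -6 + X
I = 1223/111 (I = -1*48/74 - 70/(-6 + 0) = -48*1/74 - 70/(-6) = -24/37 - 70*(-1/6) = -24/37 + 35/3 = 1223/111 ≈ 11.018)
((7 + 6)*4)*(-78) + I = ((7 + 6)*4)*(-78) + 1223/111 = (13*4)*(-78) + 1223/111 = 52*(-78) + 1223/111 = -4056 + 1223/111 = -448993/111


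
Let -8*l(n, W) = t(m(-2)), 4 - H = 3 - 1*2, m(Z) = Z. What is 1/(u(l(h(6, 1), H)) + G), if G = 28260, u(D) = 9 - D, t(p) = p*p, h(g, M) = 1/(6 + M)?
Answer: 2/56539 ≈ 3.5374e-5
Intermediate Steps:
t(p) = p**2
H = 3 (H = 4 - (3 - 1*2) = 4 - (3 - 2) = 4 - 1*1 = 4 - 1 = 3)
l(n, W) = -1/2 (l(n, W) = -1/8*(-2)**2 = -1/8*4 = -1/2)
1/(u(l(h(6, 1), H)) + G) = 1/((9 - 1*(-1/2)) + 28260) = 1/((9 + 1/2) + 28260) = 1/(19/2 + 28260) = 1/(56539/2) = 2/56539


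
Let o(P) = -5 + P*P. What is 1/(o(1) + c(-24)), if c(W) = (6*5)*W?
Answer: -1/724 ≈ -0.0013812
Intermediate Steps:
c(W) = 30*W
o(P) = -5 + P**2
1/(o(1) + c(-24)) = 1/((-5 + 1**2) + 30*(-24)) = 1/((-5 + 1) - 720) = 1/(-4 - 720) = 1/(-724) = -1/724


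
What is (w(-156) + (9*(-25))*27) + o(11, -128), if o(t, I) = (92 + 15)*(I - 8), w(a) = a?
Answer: -20783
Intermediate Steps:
o(t, I) = -856 + 107*I (o(t, I) = 107*(-8 + I) = -856 + 107*I)
(w(-156) + (9*(-25))*27) + o(11, -128) = (-156 + (9*(-25))*27) + (-856 + 107*(-128)) = (-156 - 225*27) + (-856 - 13696) = (-156 - 6075) - 14552 = -6231 - 14552 = -20783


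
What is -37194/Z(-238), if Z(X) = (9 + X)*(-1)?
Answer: -37194/229 ≈ -162.42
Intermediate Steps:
Z(X) = -9 - X
-37194/Z(-238) = -37194/(-9 - 1*(-238)) = -37194/(-9 + 238) = -37194/229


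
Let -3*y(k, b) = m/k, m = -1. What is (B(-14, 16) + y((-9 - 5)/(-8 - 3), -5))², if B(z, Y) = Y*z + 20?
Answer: 73222249/1764 ≈ 41509.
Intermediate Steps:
B(z, Y) = 20 + Y*z
y(k, b) = 1/(3*k) (y(k, b) = -(-1)/(3*k) = 1/(3*k))
(B(-14, 16) + y((-9 - 5)/(-8 - 3), -5))² = ((20 + 16*(-14)) + 1/(3*(((-9 - 5)/(-8 - 3)))))² = ((20 - 224) + 1/(3*((-14/(-11)))))² = (-204 + 1/(3*((-14*(-1/11)))))² = (-204 + 1/(3*(14/11)))² = (-204 + (⅓)*(11/14))² = (-204 + 11/42)² = (-8557/42)² = 73222249/1764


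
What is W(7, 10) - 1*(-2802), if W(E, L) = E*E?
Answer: 2851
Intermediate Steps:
W(E, L) = E**2
W(7, 10) - 1*(-2802) = 7**2 - 1*(-2802) = 49 + 2802 = 2851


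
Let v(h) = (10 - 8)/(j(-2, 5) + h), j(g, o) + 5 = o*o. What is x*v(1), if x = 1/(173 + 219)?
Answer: 1/4116 ≈ 0.00024295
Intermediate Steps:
j(g, o) = -5 + o² (j(g, o) = -5 + o*o = -5 + o²)
x = 1/392 ≈ 0.0025510
v(h) = 2/(20 + h) (v(h) = (10 - 8)/((-5 + 5²) + h) = 2/((-5 + 25) + h) = 2/(20 + h))
x*v(1) = (2/(20 + 1))/392 = (2/21)/392 = (2*(1/21))/392 = (1/392)*(2/21) = 1/4116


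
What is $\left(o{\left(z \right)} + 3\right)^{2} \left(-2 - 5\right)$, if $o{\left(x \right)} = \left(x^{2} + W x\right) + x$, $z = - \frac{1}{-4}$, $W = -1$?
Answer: $- \frac{16807}{256} \approx -65.652$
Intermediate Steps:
$z = \frac{1}{4}$ ($z = \left(-1\right) \left(- \frac{1}{4}\right) = \frac{1}{4} \approx 0.25$)
$o{\left(x \right)} = x^{2}$ ($o{\left(x \right)} = \left(x^{2} - x\right) + x = x^{2}$)
$\left(o{\left(z \right)} + 3\right)^{2} \left(-2 - 5\right) = \left(\left(\frac{1}{4}\right)^{2} + 3\right)^{2} \left(-2 - 5\right) = \left(\frac{1}{16} + 3\right)^{2} \left(-7\right) = \left(\frac{49}{16}\right)^{2} \left(-7\right) = \frac{2401}{256} \left(-7\right) = - \frac{16807}{256}$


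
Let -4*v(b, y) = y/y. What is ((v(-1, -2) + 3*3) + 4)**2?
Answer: 2601/16 ≈ 162.56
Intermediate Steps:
v(b, y) = -1/4 (v(b, y) = -y/(4*y) = -1/4*1 = -1/4)
((v(-1, -2) + 3*3) + 4)**2 = ((-1/4 + 3*3) + 4)**2 = ((-1/4 + 9) + 4)**2 = (35/4 + 4)**2 = (51/4)**2 = 2601/16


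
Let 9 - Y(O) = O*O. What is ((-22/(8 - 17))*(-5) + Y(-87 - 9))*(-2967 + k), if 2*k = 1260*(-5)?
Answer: 169181947/3 ≈ 5.6394e+7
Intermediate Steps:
k = -3150 (k = (1260*(-5))/2 = (½)*(-6300) = -3150)
Y(O) = 9 - O² (Y(O) = 9 - O*O = 9 - O²)
((-22/(8 - 17))*(-5) + Y(-87 - 9))*(-2967 + k) = ((-22/(8 - 17))*(-5) + (9 - (-87 - 9)²))*(-2967 - 3150) = ((-22/(-9))*(-5) + (9 - 1*(-96)²))*(-6117) = (-⅑*(-22)*(-5) + (9 - 1*9216))*(-6117) = ((22/9)*(-5) + (9 - 9216))*(-6117) = (-110/9 - 9207)*(-6117) = -82973/9*(-6117) = 169181947/3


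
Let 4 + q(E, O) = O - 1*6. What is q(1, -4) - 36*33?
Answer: -1202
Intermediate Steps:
q(E, O) = -10 + O (q(E, O) = -4 + (O - 1*6) = -4 + (O - 6) = -4 + (-6 + O) = -10 + O)
q(1, -4) - 36*33 = (-10 - 4) - 36*33 = -14 - 1188 = -1202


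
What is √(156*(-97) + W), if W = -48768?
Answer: 30*I*√71 ≈ 252.78*I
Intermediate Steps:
√(156*(-97) + W) = √(156*(-97) - 48768) = √(-15132 - 48768) = √(-63900) = 30*I*√71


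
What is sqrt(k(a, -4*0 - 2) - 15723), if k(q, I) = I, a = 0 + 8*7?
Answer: 5*I*sqrt(629) ≈ 125.4*I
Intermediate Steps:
a = 56 (a = 0 + 56 = 56)
sqrt(k(a, -4*0 - 2) - 15723) = sqrt((-4*0 - 2) - 15723) = sqrt((0 - 2) - 15723) = sqrt(-2 - 15723) = sqrt(-15725) = 5*I*sqrt(629)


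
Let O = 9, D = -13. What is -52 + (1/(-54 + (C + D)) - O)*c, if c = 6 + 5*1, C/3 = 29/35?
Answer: -341343/2258 ≈ -151.17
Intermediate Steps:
C = 87/35 (C = 3*(29/35) = 87/35 ≈ 2.4857)
c = 11 (c = 6 + 5 = 11)
-52 + (1/(-54 + (C + D)) - O)*c = -52 + (1/(-54 + (87/35 - 13)) - 1*9)*11 = -52 + (1/(-54 - 368/35) - 9)*11 = -52 + (1/(-2258/35) - 9)*11 = -52 + (-35/2258 - 9)*11 = -52 - 20357/2258*11 = -52 - 223927/2258 = -341343/2258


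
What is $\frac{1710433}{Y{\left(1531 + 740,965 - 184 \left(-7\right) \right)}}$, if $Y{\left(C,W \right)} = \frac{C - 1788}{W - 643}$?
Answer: $\frac{17104330}{3} \approx 5.7014 \cdot 10^{6}$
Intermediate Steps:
$Y{\left(C,W \right)} = \frac{-1788 + C}{-643 + W}$
$\frac{1710433}{Y{\left(1531 + 740,965 - 184 \left(-7\right) \right)}} = \frac{1710433}{\frac{1}{-643 - \left(-965 + 184 \left(-7\right)\right)} \left(-1788 + \left(1531 + 740\right)\right)} = \frac{1710433}{\frac{1}{-643 + \left(965 - -1288\right)} \left(-1788 + 2271\right)} = \frac{1710433}{\frac{1}{-643 + \left(965 + 1288\right)} 483} = \frac{1710433}{\frac{1}{-643 + 2253} \cdot 483} = \frac{1710433}{\frac{1}{1610} \cdot 483} = \frac{1710433}{\frac{3}{10}} = 1710433 \cdot \frac{10}{3} = \frac{17104330}{3}$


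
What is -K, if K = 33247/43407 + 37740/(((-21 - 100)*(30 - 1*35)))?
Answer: -331658923/5252247 ≈ -63.146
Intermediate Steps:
K = 331658923/5252247 (K = 33247*(1/43407) + 37740/((-121*(30 - 35))) = 33247/43407 + 37740/((-121*(-5))) = 33247/43407 + 37740/605 = 33247/43407 + 37740*(1/605) = 33247/43407 + 7548/121 = 331658923/5252247 ≈ 63.146)
-K = -1*331658923/5252247 = -331658923/5252247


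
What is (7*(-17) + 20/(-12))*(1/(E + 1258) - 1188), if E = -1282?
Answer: 5160853/36 ≈ 1.4336e+5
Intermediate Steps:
(7*(-17) + 20/(-12))*(1/(E + 1258) - 1188) = (7*(-17) + 20/(-12))*(1/(-1282 + 1258) - 1188) = (-119 + 20*(-1/12))*(1/(-24) - 1188) = (-119 - 5/3)*(-1/24 - 1188) = -362/3*(-28513/24) = 5160853/36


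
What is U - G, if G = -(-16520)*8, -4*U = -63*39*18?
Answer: -242207/2 ≈ -1.2110e+5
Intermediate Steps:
U = 22113/2 (U = -(-63*39)*18/4 = -(-2457)*18/4 = -1/4*(-44226) = 22113/2 ≈ 11057.)
G = 132160 (G = -4130*(-32) = 132160)
U - G = 22113/2 - 1*132160 = 22113/2 - 132160 = -242207/2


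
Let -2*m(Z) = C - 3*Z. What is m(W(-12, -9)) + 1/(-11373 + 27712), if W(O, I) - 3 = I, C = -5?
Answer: -212405/32678 ≈ -6.4999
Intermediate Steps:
W(O, I) = 3 + I
m(Z) = 5/2 + 3*Z/2 (m(Z) = -(-5 - 3*Z)/2 = 5/2 + 3*Z/2)
m(W(-12, -9)) + 1/(-11373 + 27712) = (5/2 + 3*(3 - 9)/2) + 1/(-11373 + 27712) = (5/2 + (3/2)*(-6)) + 1/16339 = (5/2 - 9) + 1/16339 = -13/2 + 1/16339 = -212405/32678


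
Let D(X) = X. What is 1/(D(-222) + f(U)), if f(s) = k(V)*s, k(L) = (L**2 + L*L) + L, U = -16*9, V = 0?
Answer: -1/222 ≈ -0.0045045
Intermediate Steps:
U = -144
k(L) = L + 2*L**2 (k(L) = (L**2 + L**2) + L = 2*L**2 + L = L + 2*L**2)
f(s) = 0 (f(s) = (0*(1 + 2*0))*s = (0*(1 + 0))*s = (0*1)*s = 0*s = 0)
1/(D(-222) + f(U)) = 1/(-222 + 0) = 1/(-222) = -1/222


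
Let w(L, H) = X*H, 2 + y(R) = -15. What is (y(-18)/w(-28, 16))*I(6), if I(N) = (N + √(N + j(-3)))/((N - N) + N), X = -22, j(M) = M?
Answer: 17/352 + 17*√3/2112 ≈ 0.062237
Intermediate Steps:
y(R) = -17 (y(R) = -2 - 15 = -17)
I(N) = (N + √(-3 + N))/N (I(N) = (N + √(N - 3))/((N - N) + N) = (N + √(-3 + N))/(0 + N) = (N + √(-3 + N))/N)
w(L, H) = -22*H
(y(-18)/w(-28, 16))*I(6) = (-17/((-22*16)))*((6 + √(-3 + 6))/6) = (-17/(-352))*((6 + √3)/6) = (-17*(-1/352))*(1 + √3/6) = 17*(1 + √3/6)/352 = 17/352 + 17*√3/2112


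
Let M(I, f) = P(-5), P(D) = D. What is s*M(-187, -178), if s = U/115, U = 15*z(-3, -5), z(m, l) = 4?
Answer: -60/23 ≈ -2.6087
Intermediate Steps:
U = 60 (U = 15*4 = 60)
M(I, f) = -5
s = 12/23 (s = 60/115 = 60*(1/115) = 12/23 ≈ 0.52174)
s*M(-187, -178) = (12/23)*(-5) = -60/23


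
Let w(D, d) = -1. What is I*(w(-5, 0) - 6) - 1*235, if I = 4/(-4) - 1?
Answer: -221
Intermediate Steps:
I = -2 (I = 4*(-¼) - 1 = -1 - 1 = -2)
I*(w(-5, 0) - 6) - 1*235 = -2*(-1 - 6) - 1*235 = -2*(-7) - 235 = 14 - 235 = -221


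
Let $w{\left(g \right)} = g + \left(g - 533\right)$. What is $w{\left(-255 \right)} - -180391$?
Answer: $179348$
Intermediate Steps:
$w{\left(g \right)} = -533 + 2 g$ ($w{\left(g \right)} = g + \left(-533 + g\right) = -533 + 2 g$)
$w{\left(-255 \right)} - -180391 = \left(-533 + 2 \left(-255\right)\right) - -180391 = \left(-533 - 510\right) + 180391 = -1043 + 180391 = 179348$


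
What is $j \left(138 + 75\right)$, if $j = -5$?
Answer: $-1065$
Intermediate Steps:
$j \left(138 + 75\right) = - 5 \left(138 + 75\right) = \left(-5\right) 213 = -1065$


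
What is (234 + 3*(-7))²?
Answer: 45369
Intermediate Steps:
(234 + 3*(-7))² = (234 - 21)² = 213² = 45369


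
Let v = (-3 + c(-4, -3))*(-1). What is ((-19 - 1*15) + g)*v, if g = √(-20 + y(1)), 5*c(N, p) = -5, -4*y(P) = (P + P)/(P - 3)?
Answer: -136 + 2*I*√79 ≈ -136.0 + 17.776*I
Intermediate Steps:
y(P) = -P/(2*(-3 + P)) (y(P) = -(P + P)/(4*(P - 3)) = -2*P/(4*(-3 + P)) = -P/(2*(-3 + P)))
c(N, p) = -1 (c(N, p) = (⅕)*(-5) = -1)
g = I*√79/2 (g = √(-20 - 1*1/(-6 + 2*1)) = √(-20 - 1*1/(-6 + 2)) = √(-20 - 1*1/(-4)) = √(-20 - 1*1*(-¼)) = √(-20 + ¼) = √(-79/4) = I*√79/2 ≈ 4.4441*I)
v = 4 (v = (-3 - 1)*(-1) = -4*(-1) = 4)
((-19 - 1*15) + g)*v = ((-19 - 1*15) + I*√79/2)*4 = ((-19 - 15) + I*√79/2)*4 = (-34 + I*√79/2)*4 = -136 + 2*I*√79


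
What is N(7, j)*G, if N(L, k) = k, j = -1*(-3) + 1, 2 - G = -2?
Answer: 16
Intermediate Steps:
G = 4 (G = 2 - 1*(-2) = 2 + 2 = 4)
j = 4 (j = 3 + 1 = 4)
N(7, j)*G = 4*4 = 16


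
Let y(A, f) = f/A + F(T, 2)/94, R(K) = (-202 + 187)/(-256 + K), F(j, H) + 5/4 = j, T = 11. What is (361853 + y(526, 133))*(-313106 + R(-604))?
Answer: -1927063438056782025/17008736 ≈ -1.1330e+11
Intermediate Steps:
F(j, H) = -5/4 + j
R(K) = -15/(-256 + K)
y(A, f) = 39/376 + f/A (y(A, f) = f/A + (-5/4 + 11)/94 = f/A + (39/4)*(1/94) = f/A + 39/376 = 39/376 + f/A)
(361853 + y(526, 133))*(-313106 + R(-604)) = (361853 + (39/376 + 133/526))*(-313106 - 15/(-256 - 604)) = (361853 + (39/376 + 133*(1/526)))*(-313106 - 15/(-860)) = (361853 + (39/376 + 133/526))*(-313106 - 15*(-1/860)) = (361853 + 35261/98888)*(-313106 + 3/172) = (35782954725/98888)*(-53854229/172) = -1927063438056782025/17008736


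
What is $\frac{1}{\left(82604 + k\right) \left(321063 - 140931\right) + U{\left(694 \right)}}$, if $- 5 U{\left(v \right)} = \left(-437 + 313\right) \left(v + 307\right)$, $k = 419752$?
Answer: $\frac{5}{452452079084} \approx 1.1051 \cdot 10^{-11}$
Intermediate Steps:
$U{\left(v \right)} = \frac{38068}{5} + \frac{124 v}{5}$ ($U{\left(v \right)} = - \frac{\left(-437 + 313\right) \left(v + 307\right)}{5} = - \frac{\left(-124\right) \left(307 + v\right)}{5} = - \frac{-38068 - 124 v}{5} = \frac{38068}{5} + \frac{124 v}{5}$)
$\frac{1}{\left(82604 + k\right) \left(321063 - 140931\right) + U{\left(694 \right)}} = \frac{1}{\left(82604 + 419752\right) \left(321063 - 140931\right) + \left(\frac{38068}{5} + \frac{124}{5} \cdot 694\right)} = \frac{1}{502356 \cdot 180132 + \left(\frac{38068}{5} + \frac{86056}{5}\right)} = \frac{1}{90490390992 + \frac{124124}{5}} = \frac{1}{\frac{452452079084}{5}} = \frac{5}{452452079084}$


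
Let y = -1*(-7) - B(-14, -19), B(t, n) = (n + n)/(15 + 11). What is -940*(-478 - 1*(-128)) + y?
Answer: 4277110/13 ≈ 3.2901e+5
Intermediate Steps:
B(t, n) = n/13 (B(t, n) = (2*n)/26 = (2*n)*(1/26) = n/13)
y = 110/13 (y = -1*(-7) - (-19)/13 = 7 - 1*(-19/13) = 7 + 19/13 = 110/13 ≈ 8.4615)
-940*(-478 - 1*(-128)) + y = -940*(-478 - 1*(-128)) + 110/13 = -940*(-478 + 128) + 110/13 = -940*(-350) + 110/13 = 329000 + 110/13 = 4277110/13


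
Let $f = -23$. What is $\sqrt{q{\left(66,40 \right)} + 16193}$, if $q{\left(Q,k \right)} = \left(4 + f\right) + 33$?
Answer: $\sqrt{16207} \approx 127.31$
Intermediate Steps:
$q{\left(Q,k \right)} = 14$ ($q{\left(Q,k \right)} = \left(4 - 23\right) + 33 = -19 + 33 = 14$)
$\sqrt{q{\left(66,40 \right)} + 16193} = \sqrt{14 + 16193} = \sqrt{16207}$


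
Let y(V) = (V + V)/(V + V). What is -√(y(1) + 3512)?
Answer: -√3513 ≈ -59.271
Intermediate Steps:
y(V) = 1 (y(V) = (2*V)/((2*V)) = (2*V)*(1/(2*V)) = 1)
-√(y(1) + 3512) = -√(1 + 3512) = -√3513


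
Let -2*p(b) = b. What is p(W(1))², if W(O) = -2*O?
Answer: 1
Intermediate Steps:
p(b) = -b/2
p(W(1))² = (-(-1))² = (-½*(-2))² = 1² = 1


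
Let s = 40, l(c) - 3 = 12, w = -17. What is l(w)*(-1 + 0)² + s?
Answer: 55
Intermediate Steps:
l(c) = 15 (l(c) = 3 + 12 = 15)
l(w)*(-1 + 0)² + s = 15*(-1 + 0)² + 40 = 15*(-1)² + 40 = 15*1 + 40 = 15 + 40 = 55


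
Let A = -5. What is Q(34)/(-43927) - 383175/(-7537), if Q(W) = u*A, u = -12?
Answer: 16831276005/331077799 ≈ 50.838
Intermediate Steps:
Q(W) = 60 (Q(W) = -12*(-5) = 60)
Q(34)/(-43927) - 383175/(-7537) = 60/(-43927) - 383175/(-7537) = 60*(-1/43927) - 383175*(-1/7537) = -60/43927 + 383175/7537 = 16831276005/331077799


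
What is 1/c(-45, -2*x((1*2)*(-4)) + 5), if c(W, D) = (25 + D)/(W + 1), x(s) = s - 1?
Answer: -11/12 ≈ -0.91667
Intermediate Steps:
x(s) = -1 + s
c(W, D) = (25 + D)/(1 + W)
1/c(-45, -2*x((1*2)*(-4)) + 5) = 1/((25 + (-2*(-1 + (1*2)*(-4)) + 5))/(1 - 45)) = 1/((25 + (-2*(-1 + 2*(-4)) + 5))/(-44)) = 1/(-(25 + (-2*(-1 - 8) + 5))/44) = 1/(-(25 + (-2*(-9) + 5))/44) = 1/(-(25 + (18 + 5))/44) = 1/(-(25 + 23)/44) = 1/(-1/44*48) = 1/(-12/11) = -11/12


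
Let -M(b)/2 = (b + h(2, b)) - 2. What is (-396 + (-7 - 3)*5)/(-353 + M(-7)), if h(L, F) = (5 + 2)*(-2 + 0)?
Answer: 446/307 ≈ 1.4528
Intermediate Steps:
h(L, F) = -14 (h(L, F) = 7*(-2) = -14)
M(b) = 32 - 2*b (M(b) = -2*((b - 14) - 2) = -2*((-14 + b) - 2) = -2*(-16 + b) = 32 - 2*b)
(-396 + (-7 - 3)*5)/(-353 + M(-7)) = (-396 + (-7 - 3)*5)/(-353 + (32 - 2*(-7))) = (-396 - 10*5)/(-353 + (32 + 14)) = (-396 - 50)/(-353 + 46) = -446/(-307) = -446*(-1/307) = 446/307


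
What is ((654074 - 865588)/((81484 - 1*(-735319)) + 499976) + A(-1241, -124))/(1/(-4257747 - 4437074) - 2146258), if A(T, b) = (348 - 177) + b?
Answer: -178757111868093/8190948770077977667 ≈ -2.1824e-5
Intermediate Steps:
A(T, b) = 171 + b
((654074 - 865588)/((81484 - 1*(-735319)) + 499976) + A(-1241, -124))/(1/(-4257747 - 4437074) - 2146258) = ((654074 - 865588)/((81484 - 1*(-735319)) + 499976) + (171 - 124))/(1/(-4257747 - 4437074) - 2146258) = (-211514/((81484 + 735319) + 499976) + 47)/(1/(-8694821) - 2146258) = (-211514/(816803 + 499976) + 47)/(-1/8694821 - 2146258) = (-211514/1316779 + 47)/(-18661329129819/8694821) = (-211514*1/1316779 + 47)*(-8694821/18661329129819) = (-211514/1316779 + 47)*(-8694821/18661329129819) = (61677099/1316779)*(-8694821/18661329129819) = -178757111868093/8190948770077977667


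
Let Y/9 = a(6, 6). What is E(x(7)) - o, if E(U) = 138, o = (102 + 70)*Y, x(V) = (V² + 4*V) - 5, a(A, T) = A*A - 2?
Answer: -52494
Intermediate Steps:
a(A, T) = -2 + A² (a(A, T) = A² - 2 = -2 + A²)
Y = 306 (Y = 9*(-2 + 6²) = 9*(-2 + 36) = 9*34 = 306)
x(V) = -5 + V² + 4*V
o = 52632 (o = (102 + 70)*306 = 172*306 = 52632)
E(x(7)) - o = 138 - 1*52632 = 138 - 52632 = -52494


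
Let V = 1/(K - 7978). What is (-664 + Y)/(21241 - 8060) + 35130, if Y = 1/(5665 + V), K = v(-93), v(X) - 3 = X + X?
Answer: 21407658575983585/609384835584 ≈ 35130.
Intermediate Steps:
v(X) = 3 + 2*X (v(X) = 3 + (X + X) = 3 + 2*X)
K = -183 (K = 3 + 2*(-93) = 3 - 186 = -183)
V = -1/8161 (V = 1/(-183 - 7978) = 1/(-8161) = -1/8161 ≈ -0.00012253)
Y = 8161/46232064 (Y = 1/(5665 - 1/8161) = 1/(46232064/8161) = 8161/46232064 ≈ 0.00017652)
(-664 + Y)/(21241 - 8060) + 35130 = (-664 + 8161/46232064)/(21241 - 8060) + 35130 = -30698082335/46232064/13181 + 35130 = -30698082335/46232064*1/13181 + 35130 = -30698082335/609384835584 + 35130 = 21407658575983585/609384835584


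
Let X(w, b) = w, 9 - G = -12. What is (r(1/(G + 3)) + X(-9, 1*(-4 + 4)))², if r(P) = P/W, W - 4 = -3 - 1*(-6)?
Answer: 2283121/28224 ≈ 80.893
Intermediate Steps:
G = 21 (G = 9 - 1*(-12) = 9 + 12 = 21)
W = 7 (W = 4 + (-3 - 1*(-6)) = 4 + (-3 + 6) = 4 + 3 = 7)
r(P) = P/7
(r(1/(G + 3)) + X(-9, 1*(-4 + 4)))² = (1/(7*(21 + 3)) - 9)² = ((⅐)/24 - 9)² = ((⅐)*(1/24) - 9)² = (1/168 - 9)² = (-1511/168)² = 2283121/28224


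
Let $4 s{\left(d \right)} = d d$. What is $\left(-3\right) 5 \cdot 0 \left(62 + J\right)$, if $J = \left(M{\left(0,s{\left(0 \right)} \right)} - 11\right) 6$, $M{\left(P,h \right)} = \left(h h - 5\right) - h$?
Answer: $0$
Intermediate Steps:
$s{\left(d \right)} = \frac{d^{2}}{4}$ ($s{\left(d \right)} = \frac{d d}{4} = \frac{d^{2}}{4}$)
$M{\left(P,h \right)} = -5 + h^{2} - h$ ($M{\left(P,h \right)} = \left(h^{2} - 5\right) - h = \left(-5 + h^{2}\right) - h = -5 + h^{2} - h$)
$J = -96$ ($J = \left(\left(-5 + \left(\frac{0^{2}}{4}\right)^{2} - \frac{0^{2}}{4}\right) - 11\right) 6 = \left(\left(-5 + \left(\frac{1}{4} \cdot 0\right)^{2} - \frac{1}{4} \cdot 0\right) - 11\right) 6 = \left(\left(-5 + 0^{2} - 0\right) - 11\right) 6 = \left(\left(-5 + 0 + 0\right) - 11\right) 6 = \left(-5 - 11\right) 6 = \left(-16\right) 6 = -96$)
$\left(-3\right) 5 \cdot 0 \left(62 + J\right) = \left(-3\right) 5 \cdot 0 \left(62 - 96\right) = \left(-15\right) 0 \left(-34\right) = 0 \left(-34\right) = 0$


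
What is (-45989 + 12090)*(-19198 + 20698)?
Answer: -50848500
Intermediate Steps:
(-45989 + 12090)*(-19198 + 20698) = -33899*1500 = -50848500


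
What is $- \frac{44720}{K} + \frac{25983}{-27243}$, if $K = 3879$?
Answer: $- \frac{48855371}{3913911} \approx -12.482$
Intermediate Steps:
$- \frac{44720}{K} + \frac{25983}{-27243} = - \frac{44720}{3879} + \frac{25983}{-27243} = \left(-44720\right) \frac{1}{3879} + 25983 \left(- \frac{1}{27243}\right) = - \frac{44720}{3879} - \frac{2887}{3027} = - \frac{48855371}{3913911}$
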